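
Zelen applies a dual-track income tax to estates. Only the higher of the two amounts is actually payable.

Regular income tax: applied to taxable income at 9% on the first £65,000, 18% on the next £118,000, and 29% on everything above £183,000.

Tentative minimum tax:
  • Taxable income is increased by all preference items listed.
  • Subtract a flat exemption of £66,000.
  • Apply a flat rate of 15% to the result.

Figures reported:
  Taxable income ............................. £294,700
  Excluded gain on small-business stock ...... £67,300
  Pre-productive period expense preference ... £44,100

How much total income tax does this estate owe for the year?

£59,483

Regular income tax:
  £65,000 × 9% = £5,850
  £118,000 × 18% = £21,240
  £111,700 × 29% = £32,393
  → £59,483

Tentative minimum tax:
  Adjusted income: £294,700 + £67,300 + £44,100 = £406,100
  Less exemption £66,000 → base £340,100
  £340,100 × 15% = £51,015

£59,483 > £51,015, so the regular income tax governs.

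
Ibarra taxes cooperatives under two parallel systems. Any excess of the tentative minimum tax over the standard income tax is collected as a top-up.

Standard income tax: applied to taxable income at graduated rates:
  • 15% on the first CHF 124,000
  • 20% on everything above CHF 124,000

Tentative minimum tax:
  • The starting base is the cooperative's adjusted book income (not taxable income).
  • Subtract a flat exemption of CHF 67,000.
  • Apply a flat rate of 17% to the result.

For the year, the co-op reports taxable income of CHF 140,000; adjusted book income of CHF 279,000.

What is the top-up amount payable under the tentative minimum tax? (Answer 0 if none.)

CHF 14,240

Tentative minimum tax:
  Base (adjusted book income): CHF 279,000
  Less exemption CHF 67,000 → base CHF 212,000
  CHF 212,000 × 17% = CHF 36,040

Standard income tax:
  CHF 124,000 × 15% = CHF 18,600
  CHF 16,000 × 20% = CHF 3,200
  → CHF 21,800

Excess of tentative minimum tax over standard income tax: CHF 36,040 − CHF 21,800 = CHF 14,240.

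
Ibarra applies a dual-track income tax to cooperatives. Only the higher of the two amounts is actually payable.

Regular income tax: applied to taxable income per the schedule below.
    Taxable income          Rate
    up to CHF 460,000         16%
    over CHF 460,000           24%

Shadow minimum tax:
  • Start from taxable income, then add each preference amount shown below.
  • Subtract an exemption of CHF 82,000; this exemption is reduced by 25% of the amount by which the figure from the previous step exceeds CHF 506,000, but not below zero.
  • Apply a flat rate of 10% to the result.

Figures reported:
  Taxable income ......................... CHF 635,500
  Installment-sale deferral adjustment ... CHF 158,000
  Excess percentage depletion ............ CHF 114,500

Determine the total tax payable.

Regular income tax:
  CHF 460,000 × 16% = CHF 73,600
  CHF 175,500 × 24% = CHF 42,120
  → CHF 115,720

Shadow minimum tax:
  Adjusted income: CHF 635,500 + CHF 158,000 + CHF 114,500 = CHF 908,000
  Exemption: 25% × (CHF 908,000 − CHF 506,000) = CHF 100,500 ≥ CHF 82,000, so the exemption is fully phased out
  Base: CHF 908,000 − CHF 0 = CHF 908,000
  CHF 908,000 × 10% = CHF 90,800

CHF 115,720 > CHF 90,800, so the regular income tax governs.

CHF 115,720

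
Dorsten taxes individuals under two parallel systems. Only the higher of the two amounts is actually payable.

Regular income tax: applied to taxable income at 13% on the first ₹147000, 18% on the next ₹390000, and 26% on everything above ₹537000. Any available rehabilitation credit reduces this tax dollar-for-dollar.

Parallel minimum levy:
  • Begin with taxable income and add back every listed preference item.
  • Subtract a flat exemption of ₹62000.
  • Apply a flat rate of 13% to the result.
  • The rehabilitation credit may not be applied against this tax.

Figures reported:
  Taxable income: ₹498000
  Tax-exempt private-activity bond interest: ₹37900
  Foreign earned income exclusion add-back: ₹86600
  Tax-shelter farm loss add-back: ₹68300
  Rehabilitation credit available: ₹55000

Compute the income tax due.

Regular income tax:
  ₹147000 × 13% = ₹19110
  ₹351000 × 18% = ₹63180
  → ₹82290
  Less rehabilitation credit ₹55000 → ₹27290

Parallel minimum levy:
  Adjusted income: ₹498000 + ₹37900 + ₹86600 + ₹68300 = ₹690800
  Less exemption ₹62000 → base ₹628800
  ₹628800 × 13% = ₹81744

₹81744 > ₹27290, so the parallel minimum levy is the binding amount.

₹81744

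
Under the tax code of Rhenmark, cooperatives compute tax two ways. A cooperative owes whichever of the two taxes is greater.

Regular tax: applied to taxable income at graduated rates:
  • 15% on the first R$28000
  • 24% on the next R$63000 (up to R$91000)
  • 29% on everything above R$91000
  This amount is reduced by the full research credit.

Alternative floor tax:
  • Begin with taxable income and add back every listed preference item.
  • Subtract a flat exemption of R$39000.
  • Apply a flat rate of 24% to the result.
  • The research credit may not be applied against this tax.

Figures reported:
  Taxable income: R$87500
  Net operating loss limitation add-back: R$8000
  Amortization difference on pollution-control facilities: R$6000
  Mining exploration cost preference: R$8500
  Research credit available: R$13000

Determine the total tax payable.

Alternative floor tax:
  Adjusted income: R$87500 + R$8000 + R$6000 + R$8500 = R$110000
  Less exemption R$39000 → base R$71000
  R$71000 × 24% = R$17040

Regular tax:
  R$28000 × 15% = R$4200
  R$59500 × 24% = R$14280
  → R$18480
  Less research credit R$13000 → R$5480

R$17040 > R$5480, so the alternative floor tax is the binding amount.

R$17040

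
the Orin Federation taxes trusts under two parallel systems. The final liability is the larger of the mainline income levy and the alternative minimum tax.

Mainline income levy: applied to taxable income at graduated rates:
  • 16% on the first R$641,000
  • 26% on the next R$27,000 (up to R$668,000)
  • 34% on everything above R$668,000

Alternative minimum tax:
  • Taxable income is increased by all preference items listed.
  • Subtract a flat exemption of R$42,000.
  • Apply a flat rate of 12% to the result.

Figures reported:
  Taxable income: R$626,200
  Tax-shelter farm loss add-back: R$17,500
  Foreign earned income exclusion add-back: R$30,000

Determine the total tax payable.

Mainline income levy:
  R$626,200 × 16% = R$100,192

Alternative minimum tax:
  Adjusted income: R$626,200 + R$17,500 + R$30,000 = R$673,700
  Less exemption R$42,000 → base R$631,700
  R$631,700 × 12% = R$75,804

R$100,192 > R$75,804, so the mainline income levy governs.

R$100,192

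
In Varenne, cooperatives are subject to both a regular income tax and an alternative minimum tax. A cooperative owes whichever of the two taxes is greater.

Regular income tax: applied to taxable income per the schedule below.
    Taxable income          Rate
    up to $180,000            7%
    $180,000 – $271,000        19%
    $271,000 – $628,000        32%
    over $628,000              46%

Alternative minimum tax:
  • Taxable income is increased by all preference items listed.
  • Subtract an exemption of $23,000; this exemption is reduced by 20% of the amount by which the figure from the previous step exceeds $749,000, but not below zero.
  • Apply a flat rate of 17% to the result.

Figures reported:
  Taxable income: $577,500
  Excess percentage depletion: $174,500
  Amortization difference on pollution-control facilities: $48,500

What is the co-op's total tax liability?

Alternative minimum tax:
  Adjusted income: $577,500 + $174,500 + $48,500 = $800,500
  Exemption: $23,000 − 20% × ($800,500 − $749,000) = $23,000 − $10,300 = $12,700
  Base: $800,500 − $12,700 = $787,800
  $787,800 × 17% = $133,926

Regular income tax:
  $180,000 × 7% = $12,600
  $91,000 × 19% = $17,290
  $306,500 × 32% = $98,080
  → $127,970

$133,926 > $127,970, so the alternative minimum tax is the binding amount.

$133,926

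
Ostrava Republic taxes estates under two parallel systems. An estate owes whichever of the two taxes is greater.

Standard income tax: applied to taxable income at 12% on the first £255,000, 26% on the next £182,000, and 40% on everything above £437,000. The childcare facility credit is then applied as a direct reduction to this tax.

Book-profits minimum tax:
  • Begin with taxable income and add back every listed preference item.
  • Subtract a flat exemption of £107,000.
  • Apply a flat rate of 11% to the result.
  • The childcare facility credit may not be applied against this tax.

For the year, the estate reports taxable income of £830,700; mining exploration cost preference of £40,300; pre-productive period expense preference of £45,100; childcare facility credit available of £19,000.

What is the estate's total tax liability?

Standard income tax:
  £255,000 × 12% = £30,600
  £182,000 × 26% = £47,320
  £393,700 × 40% = £157,480
  → £235,400
  Less childcare facility credit £19,000 → £216,400

Book-profits minimum tax:
  Adjusted income: £830,700 + £40,300 + £45,100 = £916,100
  Less exemption £107,000 → base £809,100
  £809,100 × 11% = £89,001

£216,400 > £89,001, so the standard income tax governs.

£216,400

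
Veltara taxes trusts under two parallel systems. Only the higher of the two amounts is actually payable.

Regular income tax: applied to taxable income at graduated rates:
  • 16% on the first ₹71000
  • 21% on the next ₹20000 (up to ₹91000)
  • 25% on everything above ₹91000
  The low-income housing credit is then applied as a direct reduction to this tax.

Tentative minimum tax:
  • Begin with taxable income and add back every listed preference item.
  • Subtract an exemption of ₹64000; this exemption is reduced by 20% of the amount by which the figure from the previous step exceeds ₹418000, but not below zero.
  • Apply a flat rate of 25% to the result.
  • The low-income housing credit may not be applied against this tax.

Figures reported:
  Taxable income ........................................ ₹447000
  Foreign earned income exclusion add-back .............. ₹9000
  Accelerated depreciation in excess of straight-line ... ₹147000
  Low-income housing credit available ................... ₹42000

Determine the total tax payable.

₹144000

Regular income tax:
  ₹71000 × 16% = ₹11360
  ₹20000 × 21% = ₹4200
  ₹356000 × 25% = ₹89000
  → ₹104560
  Less low-income housing credit ₹42000 → ₹62560

Tentative minimum tax:
  Adjusted income: ₹447000 + ₹9000 + ₹147000 = ₹603000
  Exemption: ₹64000 − 20% × (₹603000 − ₹418000) = ₹64000 − ₹37000 = ₹27000
  Base: ₹603000 − ₹27000 = ₹576000
  ₹576000 × 25% = ₹144000

₹144000 > ₹62560, so the tentative minimum tax is the binding amount.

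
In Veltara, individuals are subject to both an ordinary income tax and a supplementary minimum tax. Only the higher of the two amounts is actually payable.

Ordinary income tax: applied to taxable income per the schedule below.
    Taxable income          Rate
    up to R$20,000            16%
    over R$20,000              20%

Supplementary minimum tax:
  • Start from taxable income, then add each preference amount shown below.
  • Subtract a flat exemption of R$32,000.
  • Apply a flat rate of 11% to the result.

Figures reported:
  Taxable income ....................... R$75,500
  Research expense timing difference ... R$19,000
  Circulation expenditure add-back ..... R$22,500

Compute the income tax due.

Supplementary minimum tax:
  Adjusted income: R$75,500 + R$19,000 + R$22,500 = R$117,000
  Less exemption R$32,000 → base R$85,000
  R$85,000 × 11% = R$9,350

Ordinary income tax:
  R$20,000 × 16% = R$3,200
  R$55,500 × 20% = R$11,100
  → R$14,300

R$14,300 > R$9,350, so the ordinary income tax governs.

R$14,300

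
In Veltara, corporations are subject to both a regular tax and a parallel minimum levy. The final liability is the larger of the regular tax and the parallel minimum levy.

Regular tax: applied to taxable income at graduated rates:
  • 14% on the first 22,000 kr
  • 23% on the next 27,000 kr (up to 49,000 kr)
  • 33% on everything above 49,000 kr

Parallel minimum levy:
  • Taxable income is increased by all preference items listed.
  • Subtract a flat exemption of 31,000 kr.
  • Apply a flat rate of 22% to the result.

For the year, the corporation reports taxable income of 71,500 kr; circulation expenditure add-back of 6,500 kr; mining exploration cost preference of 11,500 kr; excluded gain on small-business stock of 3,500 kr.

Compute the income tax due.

16,715 kr

Parallel minimum levy:
  Adjusted income: 71,500 kr + 6,500 kr + 11,500 kr + 3,500 kr = 93,000 kr
  Less exemption 31,000 kr → base 62,000 kr
  62,000 kr × 22% = 13,640 kr

Regular tax:
  22,000 kr × 14% = 3,080 kr
  27,000 kr × 23% = 6,210 kr
  22,500 kr × 33% = 7,425 kr
  → 16,715 kr

16,715 kr > 13,640 kr, so the regular tax governs.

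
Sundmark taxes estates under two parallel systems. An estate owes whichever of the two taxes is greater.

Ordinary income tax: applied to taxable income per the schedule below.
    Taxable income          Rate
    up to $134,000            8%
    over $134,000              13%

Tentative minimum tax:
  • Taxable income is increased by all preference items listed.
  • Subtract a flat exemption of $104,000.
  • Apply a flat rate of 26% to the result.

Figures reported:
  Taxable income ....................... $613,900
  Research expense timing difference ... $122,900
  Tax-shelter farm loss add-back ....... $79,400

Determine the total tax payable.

$185,172

Tentative minimum tax:
  Adjusted income: $613,900 + $122,900 + $79,400 = $816,200
  Less exemption $104,000 → base $712,200
  $712,200 × 26% = $185,172

Ordinary income tax:
  $134,000 × 8% = $10,720
  $479,900 × 13% = $62,387
  → $73,107

$185,172 > $73,107, so the tentative minimum tax is the binding amount.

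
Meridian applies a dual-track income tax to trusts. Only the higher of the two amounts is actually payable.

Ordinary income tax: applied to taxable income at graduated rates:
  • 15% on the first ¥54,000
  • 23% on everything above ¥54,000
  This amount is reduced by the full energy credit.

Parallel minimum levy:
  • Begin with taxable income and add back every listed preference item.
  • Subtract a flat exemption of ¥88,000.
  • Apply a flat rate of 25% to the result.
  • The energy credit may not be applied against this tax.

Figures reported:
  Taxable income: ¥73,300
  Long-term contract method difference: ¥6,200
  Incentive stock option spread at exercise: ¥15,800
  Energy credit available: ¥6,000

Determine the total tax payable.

¥6,539

Parallel minimum levy:
  Adjusted income: ¥73,300 + ¥6,200 + ¥15,800 = ¥95,300
  Less exemption ¥88,000 → base ¥7,300
  ¥7,300 × 25% = ¥1,825

Ordinary income tax:
  ¥54,000 × 15% = ¥8,100
  ¥19,300 × 23% = ¥4,439
  → ¥12,539
  Less energy credit ¥6,000 → ¥6,539

¥6,539 > ¥1,825, so the ordinary income tax governs.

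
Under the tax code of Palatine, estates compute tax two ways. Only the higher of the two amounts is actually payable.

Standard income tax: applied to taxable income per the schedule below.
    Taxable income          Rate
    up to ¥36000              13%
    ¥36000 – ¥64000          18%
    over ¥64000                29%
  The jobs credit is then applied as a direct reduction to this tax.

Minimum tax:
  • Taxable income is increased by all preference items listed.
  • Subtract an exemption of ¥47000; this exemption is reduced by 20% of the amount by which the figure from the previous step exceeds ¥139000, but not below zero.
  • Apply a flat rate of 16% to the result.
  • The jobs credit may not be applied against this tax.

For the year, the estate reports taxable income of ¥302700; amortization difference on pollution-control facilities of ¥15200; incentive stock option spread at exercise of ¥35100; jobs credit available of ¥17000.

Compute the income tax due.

¥61943

Standard income tax:
  ¥36000 × 13% = ¥4680
  ¥28000 × 18% = ¥5040
  ¥238700 × 29% = ¥69223
  → ¥78943
  Less jobs credit ¥17000 → ¥61943

Minimum tax:
  Adjusted income: ¥302700 + ¥15200 + ¥35100 = ¥353000
  Exemption: ¥47000 − 20% × (¥353000 − ¥139000) = ¥47000 − ¥42800 = ¥4200
  Base: ¥353000 − ¥4200 = ¥348800
  ¥348800 × 16% = ¥55808

¥61943 > ¥55808, so the standard income tax governs.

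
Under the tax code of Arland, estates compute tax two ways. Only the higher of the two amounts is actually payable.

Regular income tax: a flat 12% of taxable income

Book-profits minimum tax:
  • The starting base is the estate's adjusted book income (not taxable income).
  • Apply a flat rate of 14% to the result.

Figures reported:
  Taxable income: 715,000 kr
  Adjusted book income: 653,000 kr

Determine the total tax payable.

Regular income tax:
  715,000 kr × 12% = 85,800 kr

Book-profits minimum tax:
  Base (adjusted book income): 653,000 kr
  653,000 kr × 14% = 91,420 kr

91,420 kr > 85,800 kr, so the book-profits minimum tax is the binding amount.

91,420 kr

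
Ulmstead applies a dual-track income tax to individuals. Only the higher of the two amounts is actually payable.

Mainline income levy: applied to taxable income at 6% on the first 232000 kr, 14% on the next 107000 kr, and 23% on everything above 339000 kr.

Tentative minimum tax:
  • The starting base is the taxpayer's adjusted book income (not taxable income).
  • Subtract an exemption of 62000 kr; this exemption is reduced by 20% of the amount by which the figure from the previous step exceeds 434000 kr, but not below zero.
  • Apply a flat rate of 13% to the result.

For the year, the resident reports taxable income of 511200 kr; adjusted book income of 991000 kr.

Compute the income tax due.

Tentative minimum tax:
  Base (adjusted book income): 991000 kr
  Exemption: 20% × (991000 kr − 434000 kr) = 111400 kr ≥ 62000 kr, so the exemption is fully phased out
  Base: 991000 kr − 0 kr = 991000 kr
  991000 kr × 13% = 128830 kr

Mainline income levy:
  232000 kr × 6% = 13920 kr
  107000 kr × 14% = 14980 kr
  172200 kr × 23% = 39606 kr
  → 68506 kr

128830 kr > 68506 kr, so the tentative minimum tax is the binding amount.

128830 kr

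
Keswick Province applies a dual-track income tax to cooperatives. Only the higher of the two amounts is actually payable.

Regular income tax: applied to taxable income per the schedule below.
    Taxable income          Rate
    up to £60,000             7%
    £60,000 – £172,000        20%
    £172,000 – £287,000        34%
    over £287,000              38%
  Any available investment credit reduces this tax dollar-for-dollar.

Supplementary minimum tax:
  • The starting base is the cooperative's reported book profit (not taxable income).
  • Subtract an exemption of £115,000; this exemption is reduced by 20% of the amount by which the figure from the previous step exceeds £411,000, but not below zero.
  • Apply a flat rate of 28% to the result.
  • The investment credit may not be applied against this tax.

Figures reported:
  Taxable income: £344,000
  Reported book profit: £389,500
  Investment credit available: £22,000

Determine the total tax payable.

Regular income tax:
  £60,000 × 7% = £4,200
  £112,000 × 20% = £22,400
  £115,000 × 34% = £39,100
  £57,000 × 38% = £21,660
  → £87,360
  Less investment credit £22,000 → £65,360

Supplementary minimum tax:
  Base (reported book profit): £389,500
  Exemption: £389,500 ≤ £411,000, so full £115,000 applies
  Base: £389,500 − £115,000 = £274,500
  £274,500 × 28% = £76,860

£76,860 > £65,360, so the supplementary minimum tax is the binding amount.

£76,860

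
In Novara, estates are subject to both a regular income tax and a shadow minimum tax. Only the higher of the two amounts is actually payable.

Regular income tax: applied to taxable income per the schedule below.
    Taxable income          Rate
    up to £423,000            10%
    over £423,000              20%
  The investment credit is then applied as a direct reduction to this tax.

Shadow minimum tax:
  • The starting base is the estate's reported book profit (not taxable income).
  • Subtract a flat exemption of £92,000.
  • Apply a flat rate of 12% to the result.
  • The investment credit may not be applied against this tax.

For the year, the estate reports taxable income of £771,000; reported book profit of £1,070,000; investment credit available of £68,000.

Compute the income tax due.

Regular income tax:
  £423,000 × 10% = £42,300
  £348,000 × 20% = £69,600
  → £111,900
  Less investment credit £68,000 → £43,900

Shadow minimum tax:
  Base (reported book profit): £1,070,000
  Less exemption £92,000 → base £978,000
  £978,000 × 12% = £117,360

£117,360 > £43,900, so the shadow minimum tax is the binding amount.

£117,360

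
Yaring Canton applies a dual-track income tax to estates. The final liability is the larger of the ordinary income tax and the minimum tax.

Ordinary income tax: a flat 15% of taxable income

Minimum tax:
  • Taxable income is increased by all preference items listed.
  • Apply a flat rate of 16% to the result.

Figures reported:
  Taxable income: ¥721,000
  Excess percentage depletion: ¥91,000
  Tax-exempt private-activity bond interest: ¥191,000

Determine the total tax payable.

Ordinary income tax:
  ¥721,000 × 15% = ¥108,150

Minimum tax:
  Adjusted income: ¥721,000 + ¥91,000 + ¥191,000 = ¥1,003,000
  ¥1,003,000 × 16% = ¥160,480

¥160,480 > ¥108,150, so the minimum tax is the binding amount.

¥160,480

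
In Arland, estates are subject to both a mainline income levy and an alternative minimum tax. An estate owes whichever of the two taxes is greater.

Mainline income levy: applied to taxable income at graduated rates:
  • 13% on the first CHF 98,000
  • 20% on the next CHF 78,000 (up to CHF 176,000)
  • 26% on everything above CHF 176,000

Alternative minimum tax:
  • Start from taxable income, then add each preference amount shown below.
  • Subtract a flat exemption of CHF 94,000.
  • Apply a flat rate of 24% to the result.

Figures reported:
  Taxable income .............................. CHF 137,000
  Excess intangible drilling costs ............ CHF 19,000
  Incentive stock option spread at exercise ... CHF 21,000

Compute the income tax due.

CHF 20,540

Mainline income levy:
  CHF 98,000 × 13% = CHF 12,740
  CHF 39,000 × 20% = CHF 7,800
  → CHF 20,540

Alternative minimum tax:
  Adjusted income: CHF 137,000 + CHF 19,000 + CHF 21,000 = CHF 177,000
  Less exemption CHF 94,000 → base CHF 83,000
  CHF 83,000 × 24% = CHF 19,920

CHF 20,540 > CHF 19,920, so the mainline income levy governs.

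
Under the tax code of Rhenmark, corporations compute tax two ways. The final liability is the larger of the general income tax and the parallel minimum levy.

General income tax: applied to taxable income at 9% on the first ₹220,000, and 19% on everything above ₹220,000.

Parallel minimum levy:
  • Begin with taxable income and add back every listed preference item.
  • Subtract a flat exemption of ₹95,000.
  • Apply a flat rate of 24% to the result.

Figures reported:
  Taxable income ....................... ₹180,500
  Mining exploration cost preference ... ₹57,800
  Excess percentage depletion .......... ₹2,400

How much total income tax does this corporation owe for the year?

₹34,968

General income tax:
  ₹180,500 × 9% = ₹16,245

Parallel minimum levy:
  Adjusted income: ₹180,500 + ₹57,800 + ₹2,400 = ₹240,700
  Less exemption ₹95,000 → base ₹145,700
  ₹145,700 × 24% = ₹34,968

₹34,968 > ₹16,245, so the parallel minimum levy is the binding amount.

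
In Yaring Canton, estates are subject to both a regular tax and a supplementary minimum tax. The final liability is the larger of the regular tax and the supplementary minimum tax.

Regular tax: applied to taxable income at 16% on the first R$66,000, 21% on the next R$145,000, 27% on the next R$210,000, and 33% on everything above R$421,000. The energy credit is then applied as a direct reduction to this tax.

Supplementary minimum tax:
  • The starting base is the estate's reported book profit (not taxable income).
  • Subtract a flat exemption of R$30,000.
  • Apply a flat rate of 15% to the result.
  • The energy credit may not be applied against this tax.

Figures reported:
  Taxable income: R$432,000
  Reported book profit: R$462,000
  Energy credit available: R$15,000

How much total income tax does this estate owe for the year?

Supplementary minimum tax:
  Base (reported book profit): R$462,000
  Less exemption R$30,000 → base R$432,000
  R$432,000 × 15% = R$64,800

Regular tax:
  R$66,000 × 16% = R$10,560
  R$145,000 × 21% = R$30,450
  R$210,000 × 27% = R$56,700
  R$11,000 × 33% = R$3,630
  → R$101,340
  Less energy credit R$15,000 → R$86,340

R$86,340 > R$64,800, so the regular tax governs.

R$86,340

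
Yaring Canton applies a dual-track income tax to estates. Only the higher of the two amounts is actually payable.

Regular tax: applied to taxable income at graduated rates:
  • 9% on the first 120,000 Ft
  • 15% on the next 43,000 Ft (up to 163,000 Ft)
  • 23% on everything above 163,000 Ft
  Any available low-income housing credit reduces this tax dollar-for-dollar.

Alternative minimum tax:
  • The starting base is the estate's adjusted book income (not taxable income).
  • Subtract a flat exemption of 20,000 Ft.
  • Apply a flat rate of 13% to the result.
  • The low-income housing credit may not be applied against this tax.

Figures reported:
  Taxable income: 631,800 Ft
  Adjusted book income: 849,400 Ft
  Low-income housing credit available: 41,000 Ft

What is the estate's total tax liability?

Alternative minimum tax:
  Base (adjusted book income): 849,400 Ft
  Less exemption 20,000 Ft → base 829,400 Ft
  829,400 Ft × 13% = 107,822 Ft

Regular tax:
  120,000 Ft × 9% = 10,800 Ft
  43,000 Ft × 15% = 6,450 Ft
  468,800 Ft × 23% = 107,824 Ft
  → 125,074 Ft
  Less low-income housing credit 41,000 Ft → 84,074 Ft

107,822 Ft > 84,074 Ft, so the alternative minimum tax is the binding amount.

107,822 Ft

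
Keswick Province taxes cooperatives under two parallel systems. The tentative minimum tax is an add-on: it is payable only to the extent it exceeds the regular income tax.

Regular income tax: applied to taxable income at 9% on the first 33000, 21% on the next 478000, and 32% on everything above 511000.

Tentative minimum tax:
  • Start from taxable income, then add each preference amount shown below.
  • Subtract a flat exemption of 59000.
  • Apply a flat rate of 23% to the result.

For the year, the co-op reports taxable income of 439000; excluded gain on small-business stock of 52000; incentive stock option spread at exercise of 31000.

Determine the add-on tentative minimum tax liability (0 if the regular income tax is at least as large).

18260

Tentative minimum tax:
  Adjusted income: 439000 + 52000 + 31000 = 522000
  Less exemption 59000 → base 463000
  463000 × 23% = 106490

Regular income tax:
  33000 × 9% = 2970
  406000 × 21% = 85260
  → 88230

Excess of tentative minimum tax over regular income tax: 106490 − 88230 = 18260.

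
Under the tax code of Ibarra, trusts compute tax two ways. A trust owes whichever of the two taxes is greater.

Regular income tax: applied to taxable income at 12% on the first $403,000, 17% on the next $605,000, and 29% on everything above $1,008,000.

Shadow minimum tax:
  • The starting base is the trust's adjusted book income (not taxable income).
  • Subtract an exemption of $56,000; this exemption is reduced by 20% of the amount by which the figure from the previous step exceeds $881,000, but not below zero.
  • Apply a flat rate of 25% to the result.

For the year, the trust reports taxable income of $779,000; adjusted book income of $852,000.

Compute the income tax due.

Regular income tax:
  $403,000 × 12% = $48,360
  $376,000 × 17% = $63,920
  → $112,280

Shadow minimum tax:
  Base (adjusted book income): $852,000
  Exemption: $852,000 ≤ $881,000, so full $56,000 applies
  Base: $852,000 − $56,000 = $796,000
  $796,000 × 25% = $199,000

$199,000 > $112,280, so the shadow minimum tax is the binding amount.

$199,000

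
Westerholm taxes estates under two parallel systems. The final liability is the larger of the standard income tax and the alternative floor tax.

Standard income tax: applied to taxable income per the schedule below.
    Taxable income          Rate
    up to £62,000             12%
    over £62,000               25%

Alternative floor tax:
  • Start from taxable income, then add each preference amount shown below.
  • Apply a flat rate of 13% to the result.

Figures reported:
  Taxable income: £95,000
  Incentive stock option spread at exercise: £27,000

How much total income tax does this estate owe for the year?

Alternative floor tax:
  Adjusted income: £95,000 + £27,000 = £122,000
  £122,000 × 13% = £15,860

Standard income tax:
  £62,000 × 12% = £7,440
  £33,000 × 25% = £8,250
  → £15,690

£15,860 > £15,690, so the alternative floor tax is the binding amount.

£15,860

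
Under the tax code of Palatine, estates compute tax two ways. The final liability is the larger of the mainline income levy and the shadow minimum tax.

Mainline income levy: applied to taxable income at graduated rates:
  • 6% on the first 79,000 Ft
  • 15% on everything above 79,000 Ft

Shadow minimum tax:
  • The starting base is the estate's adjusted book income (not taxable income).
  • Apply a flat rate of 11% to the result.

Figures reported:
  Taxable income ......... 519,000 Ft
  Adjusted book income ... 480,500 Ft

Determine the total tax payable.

Mainline income levy:
  79,000 Ft × 6% = 4,740 Ft
  440,000 Ft × 15% = 66,000 Ft
  → 70,740 Ft

Shadow minimum tax:
  Base (adjusted book income): 480,500 Ft
  480,500 Ft × 11% = 52,855 Ft

70,740 Ft > 52,855 Ft, so the mainline income levy governs.

70,740 Ft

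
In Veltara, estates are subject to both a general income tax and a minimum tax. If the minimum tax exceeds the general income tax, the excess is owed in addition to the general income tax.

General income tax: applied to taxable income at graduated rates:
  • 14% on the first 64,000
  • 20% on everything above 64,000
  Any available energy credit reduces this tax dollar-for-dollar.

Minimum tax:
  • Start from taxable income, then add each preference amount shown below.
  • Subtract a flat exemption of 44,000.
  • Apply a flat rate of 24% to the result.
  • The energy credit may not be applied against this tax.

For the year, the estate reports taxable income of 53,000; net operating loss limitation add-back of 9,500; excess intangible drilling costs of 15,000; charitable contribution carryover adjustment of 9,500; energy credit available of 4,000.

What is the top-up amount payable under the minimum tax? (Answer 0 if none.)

Minimum tax:
  Adjusted income: 53,000 + 9,500 + 15,000 + 9,500 = 87,000
  Less exemption 44,000 → base 43,000
  43,000 × 24% = 10,320

General income tax:
  53,000 × 14% = 7,420
  Less energy credit 4,000 → 3,420

Excess of minimum tax over general income tax: 10,320 − 3,420 = 6,900.

6,900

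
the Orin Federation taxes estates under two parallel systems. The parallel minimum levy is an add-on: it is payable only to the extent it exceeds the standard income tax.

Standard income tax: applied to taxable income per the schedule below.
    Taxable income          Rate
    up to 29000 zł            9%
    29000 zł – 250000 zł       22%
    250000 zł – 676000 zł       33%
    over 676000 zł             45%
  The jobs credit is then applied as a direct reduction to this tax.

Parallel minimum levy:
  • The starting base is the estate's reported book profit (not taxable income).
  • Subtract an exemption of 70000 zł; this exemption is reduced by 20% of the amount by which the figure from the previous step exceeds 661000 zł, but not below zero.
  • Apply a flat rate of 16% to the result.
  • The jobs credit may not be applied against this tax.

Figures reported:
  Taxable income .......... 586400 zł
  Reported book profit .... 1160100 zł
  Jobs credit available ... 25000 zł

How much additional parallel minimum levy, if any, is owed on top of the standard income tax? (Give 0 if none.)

48374 zł

Parallel minimum levy:
  Base (reported book profit): 1160100 zł
  Exemption: 20% × (1160100 zł − 661000 zł) = 99820 zł ≥ 70000 zł, so the exemption is fully phased out
  Base: 1160100 zł − 0 zł = 1160100 zł
  1160100 zł × 16% = 185616 zł

Standard income tax:
  29000 zł × 9% = 2610 zł
  221000 zł × 22% = 48620 zł
  336400 zł × 33% = 111012 zł
  → 162242 zł
  Less jobs credit 25000 zł → 137242 zł

Excess of parallel minimum levy over standard income tax: 185616 zł − 137242 zł = 48374 zł.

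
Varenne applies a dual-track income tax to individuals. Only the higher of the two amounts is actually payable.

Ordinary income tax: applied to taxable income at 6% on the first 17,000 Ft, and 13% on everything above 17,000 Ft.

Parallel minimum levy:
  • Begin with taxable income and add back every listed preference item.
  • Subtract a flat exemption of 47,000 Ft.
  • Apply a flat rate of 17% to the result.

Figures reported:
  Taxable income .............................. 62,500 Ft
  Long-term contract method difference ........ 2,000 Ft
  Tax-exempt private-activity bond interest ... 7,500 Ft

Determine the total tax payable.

Ordinary income tax:
  17,000 Ft × 6% = 1,020 Ft
  45,500 Ft × 13% = 5,915 Ft
  → 6,935 Ft

Parallel minimum levy:
  Adjusted income: 62,500 Ft + 2,000 Ft + 7,500 Ft = 72,000 Ft
  Less exemption 47,000 Ft → base 25,000 Ft
  25,000 Ft × 17% = 4,250 Ft

6,935 Ft > 4,250 Ft, so the ordinary income tax governs.

6,935 Ft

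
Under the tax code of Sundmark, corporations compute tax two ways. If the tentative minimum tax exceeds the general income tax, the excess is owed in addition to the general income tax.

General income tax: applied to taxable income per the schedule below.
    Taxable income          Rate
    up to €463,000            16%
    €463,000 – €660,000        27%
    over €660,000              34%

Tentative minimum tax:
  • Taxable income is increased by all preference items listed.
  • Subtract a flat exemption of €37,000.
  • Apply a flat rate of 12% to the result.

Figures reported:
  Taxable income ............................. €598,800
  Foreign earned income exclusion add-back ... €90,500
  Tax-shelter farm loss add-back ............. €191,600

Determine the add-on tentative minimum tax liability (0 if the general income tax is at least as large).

€0

Tentative minimum tax:
  Adjusted income: €598,800 + €90,500 + €191,600 = €880,900
  Less exemption €37,000 → base €843,900
  €843,900 × 12% = €101,268

General income tax:
  €463,000 × 16% = €74,080
  €135,800 × 27% = €36,666
  → €110,746

€101,268 ≤ €110,746, so no add-on is due.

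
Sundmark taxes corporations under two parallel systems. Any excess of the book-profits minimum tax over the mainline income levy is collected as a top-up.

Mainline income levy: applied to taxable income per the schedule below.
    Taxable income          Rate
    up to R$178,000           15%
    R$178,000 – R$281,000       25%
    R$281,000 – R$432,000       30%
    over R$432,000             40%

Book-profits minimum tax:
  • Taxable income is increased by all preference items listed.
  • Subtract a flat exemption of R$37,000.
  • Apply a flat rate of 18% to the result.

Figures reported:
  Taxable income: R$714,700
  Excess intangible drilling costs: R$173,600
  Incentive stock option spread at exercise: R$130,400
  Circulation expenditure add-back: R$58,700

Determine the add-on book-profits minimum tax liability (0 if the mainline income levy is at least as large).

R$0

Mainline income levy:
  R$178,000 × 15% = R$26,700
  R$103,000 × 25% = R$25,750
  R$151,000 × 30% = R$45,300
  R$282,700 × 40% = R$113,080
  → R$210,830

Book-profits minimum tax:
  Adjusted income: R$714,700 + R$173,600 + R$130,400 + R$58,700 = R$1,077,400
  Less exemption R$37,000 → base R$1,040,400
  R$1,040,400 × 18% = R$187,272

R$187,272 ≤ R$210,830, so no add-on is due.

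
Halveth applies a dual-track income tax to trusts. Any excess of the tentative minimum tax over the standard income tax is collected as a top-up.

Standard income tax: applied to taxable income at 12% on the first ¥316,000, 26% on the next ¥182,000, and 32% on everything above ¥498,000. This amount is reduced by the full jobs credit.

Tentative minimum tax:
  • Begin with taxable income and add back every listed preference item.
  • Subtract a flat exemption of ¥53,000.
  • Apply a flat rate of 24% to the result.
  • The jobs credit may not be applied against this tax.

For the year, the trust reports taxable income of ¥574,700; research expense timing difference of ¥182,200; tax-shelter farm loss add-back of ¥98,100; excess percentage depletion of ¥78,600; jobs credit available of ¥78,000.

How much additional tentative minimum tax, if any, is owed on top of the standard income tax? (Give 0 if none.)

¥179,560

Standard income tax:
  ¥316,000 × 12% = ¥37,920
  ¥182,000 × 26% = ¥47,320
  ¥76,700 × 32% = ¥24,544
  → ¥109,784
  Less jobs credit ¥78,000 → ¥31,784

Tentative minimum tax:
  Adjusted income: ¥574,700 + ¥182,200 + ¥98,100 + ¥78,600 = ¥933,600
  Less exemption ¥53,000 → base ¥880,600
  ¥880,600 × 24% = ¥211,344

Excess of tentative minimum tax over standard income tax: ¥211,344 − ¥31,784 = ¥179,560.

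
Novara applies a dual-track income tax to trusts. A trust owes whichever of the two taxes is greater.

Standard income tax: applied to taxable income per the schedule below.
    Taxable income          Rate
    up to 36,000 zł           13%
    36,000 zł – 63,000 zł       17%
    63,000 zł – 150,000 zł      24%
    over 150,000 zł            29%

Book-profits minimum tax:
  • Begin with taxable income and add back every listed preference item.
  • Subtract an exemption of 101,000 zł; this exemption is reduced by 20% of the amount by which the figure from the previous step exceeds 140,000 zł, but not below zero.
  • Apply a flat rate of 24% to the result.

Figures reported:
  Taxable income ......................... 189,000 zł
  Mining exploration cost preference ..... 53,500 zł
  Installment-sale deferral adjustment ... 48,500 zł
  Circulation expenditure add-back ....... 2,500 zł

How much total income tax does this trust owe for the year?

Standard income tax:
  36,000 zł × 13% = 4,680 zł
  27,000 zł × 17% = 4,590 zł
  87,000 zł × 24% = 20,880 zł
  39,000 zł × 29% = 11,310 zł
  → 41,460 zł

Book-profits minimum tax:
  Adjusted income: 189,000 zł + 53,500 zł + 48,500 zł + 2,500 zł = 293,500 zł
  Exemption: 101,000 zł − 20% × (293,500 zł − 140,000 zł) = 101,000 zł − 30,700 zł = 70,300 zł
  Base: 293,500 zł − 70,300 zł = 223,200 zł
  223,200 zł × 24% = 53,568 zł

53,568 zł > 41,460 zł, so the book-profits minimum tax is the binding amount.

53,568 zł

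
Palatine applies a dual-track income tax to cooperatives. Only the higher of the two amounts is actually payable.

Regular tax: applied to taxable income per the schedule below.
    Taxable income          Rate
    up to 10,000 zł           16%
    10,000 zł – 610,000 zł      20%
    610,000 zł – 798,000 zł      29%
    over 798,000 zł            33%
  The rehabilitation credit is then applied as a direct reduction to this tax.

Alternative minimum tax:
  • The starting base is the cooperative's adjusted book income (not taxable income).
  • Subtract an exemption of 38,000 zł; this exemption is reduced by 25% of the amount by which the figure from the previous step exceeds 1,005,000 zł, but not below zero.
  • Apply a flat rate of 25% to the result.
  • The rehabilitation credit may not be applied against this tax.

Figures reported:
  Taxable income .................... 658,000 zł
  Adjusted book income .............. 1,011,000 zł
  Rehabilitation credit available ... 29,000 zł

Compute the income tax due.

Alternative minimum tax:
  Base (adjusted book income): 1,011,000 zł
  Exemption: 38,000 zł − 25% × (1,011,000 zł − 1,005,000 zł) = 38,000 zł − 1,500 zł = 36,500 zł
  Base: 1,011,000 zł − 36,500 zł = 974,500 zł
  974,500 zł × 25% = 243,625 zł

Regular tax:
  10,000 zł × 16% = 1,600 zł
  600,000 zł × 20% = 120,000 zł
  48,000 zł × 29% = 13,920 zł
  → 135,520 zł
  Less rehabilitation credit 29,000 zł → 106,520 zł

243,625 zł > 106,520 zł, so the alternative minimum tax is the binding amount.

243,625 zł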